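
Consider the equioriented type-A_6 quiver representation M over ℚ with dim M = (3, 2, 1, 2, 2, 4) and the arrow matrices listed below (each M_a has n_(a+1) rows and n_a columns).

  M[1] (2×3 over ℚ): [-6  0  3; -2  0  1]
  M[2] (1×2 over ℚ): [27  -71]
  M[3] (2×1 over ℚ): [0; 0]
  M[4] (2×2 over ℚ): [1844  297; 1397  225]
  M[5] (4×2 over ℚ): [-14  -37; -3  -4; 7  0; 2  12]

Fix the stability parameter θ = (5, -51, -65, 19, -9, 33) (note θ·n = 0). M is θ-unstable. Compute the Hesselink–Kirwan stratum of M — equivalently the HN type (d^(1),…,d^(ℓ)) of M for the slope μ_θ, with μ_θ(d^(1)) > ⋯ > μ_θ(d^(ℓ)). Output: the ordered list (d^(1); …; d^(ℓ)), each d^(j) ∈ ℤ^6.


Interval decomposition of M: I[1,1]^2, I[1,3], I[2,2], I[4,6]^2, I[6,6]^2.
HN type (ℓ=4): μ^(1)=33; μ^(2)=5; μ^(3)=-37; μ^(4)=-51

((0, 0, 0, 0, 0, 4); (2, 0, 0, 2, 2, 0); (1, 1, 1, 0, 0, 0); (0, 1, 0, 0, 0, 0))


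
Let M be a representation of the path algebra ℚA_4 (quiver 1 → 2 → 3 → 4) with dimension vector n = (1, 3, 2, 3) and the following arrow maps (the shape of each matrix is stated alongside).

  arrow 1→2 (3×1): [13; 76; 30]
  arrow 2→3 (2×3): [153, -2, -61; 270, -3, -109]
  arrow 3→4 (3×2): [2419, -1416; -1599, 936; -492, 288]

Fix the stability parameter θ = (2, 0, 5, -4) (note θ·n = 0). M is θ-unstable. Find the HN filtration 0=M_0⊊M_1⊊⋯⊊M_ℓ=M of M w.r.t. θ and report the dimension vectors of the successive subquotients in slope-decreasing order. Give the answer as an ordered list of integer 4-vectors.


Barcode: M ≅ I[1,4], I[2,2], I[2,3], I[4,4]^2. HN layers by μ_θ (4 steps, strictly decreasing):
  μ^(1)=5; μ^(2)=3/4; μ^(3)=0; μ^(4)=-4

((0, 0, 1, 0); (1, 1, 1, 1); (0, 2, 0, 0); (0, 0, 0, 2))


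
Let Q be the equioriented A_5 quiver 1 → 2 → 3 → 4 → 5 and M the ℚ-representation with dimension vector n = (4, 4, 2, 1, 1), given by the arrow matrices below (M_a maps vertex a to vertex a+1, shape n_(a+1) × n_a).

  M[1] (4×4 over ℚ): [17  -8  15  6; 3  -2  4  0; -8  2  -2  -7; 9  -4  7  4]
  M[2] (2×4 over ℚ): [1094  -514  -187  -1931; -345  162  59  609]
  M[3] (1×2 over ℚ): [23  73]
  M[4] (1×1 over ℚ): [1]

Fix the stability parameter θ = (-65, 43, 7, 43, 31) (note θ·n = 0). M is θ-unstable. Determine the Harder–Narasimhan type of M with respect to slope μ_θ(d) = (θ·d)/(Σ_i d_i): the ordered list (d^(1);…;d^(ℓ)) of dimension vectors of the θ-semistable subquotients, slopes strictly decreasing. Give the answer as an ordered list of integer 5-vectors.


Interval decomposition of M: I[1,1], I[1,2], I[1,3], I[1,5], I[2,2].
HN type (ℓ=4): μ^(1)=43; μ^(2)=37; μ^(3)=25; μ^(4)=-65

((0, 2, 0, 0, 0); (0, 0, 0, 1, 1); (0, 2, 2, 0, 0); (4, 0, 0, 0, 0))


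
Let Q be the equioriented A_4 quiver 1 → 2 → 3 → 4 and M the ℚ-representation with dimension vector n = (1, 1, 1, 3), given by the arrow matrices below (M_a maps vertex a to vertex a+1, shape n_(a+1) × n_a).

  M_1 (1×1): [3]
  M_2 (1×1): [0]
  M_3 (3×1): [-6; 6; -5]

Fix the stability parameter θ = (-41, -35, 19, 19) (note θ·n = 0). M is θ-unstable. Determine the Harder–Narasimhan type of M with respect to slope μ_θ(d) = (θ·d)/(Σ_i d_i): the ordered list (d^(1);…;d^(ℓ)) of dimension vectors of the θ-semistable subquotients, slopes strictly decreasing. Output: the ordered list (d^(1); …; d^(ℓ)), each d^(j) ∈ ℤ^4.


Barcode: M ≅ I[1,2], I[3,4], I[4,4]^2. HN layers by μ_θ (3 steps, strictly decreasing):
  μ^(1)=19; μ^(2)=-35; μ^(3)=-41

((0, 0, 1, 3); (0, 1, 0, 0); (1, 0, 0, 0))


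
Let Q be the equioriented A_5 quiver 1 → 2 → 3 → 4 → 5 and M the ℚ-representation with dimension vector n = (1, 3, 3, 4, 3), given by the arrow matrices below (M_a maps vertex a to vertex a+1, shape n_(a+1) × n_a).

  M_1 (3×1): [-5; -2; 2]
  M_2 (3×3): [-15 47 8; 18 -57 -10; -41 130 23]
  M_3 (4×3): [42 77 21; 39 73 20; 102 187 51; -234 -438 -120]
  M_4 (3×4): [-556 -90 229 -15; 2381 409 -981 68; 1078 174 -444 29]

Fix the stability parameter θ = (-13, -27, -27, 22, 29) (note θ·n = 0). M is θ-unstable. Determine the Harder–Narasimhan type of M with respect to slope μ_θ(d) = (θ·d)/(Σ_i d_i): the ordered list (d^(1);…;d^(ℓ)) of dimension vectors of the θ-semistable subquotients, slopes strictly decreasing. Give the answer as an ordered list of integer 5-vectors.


Via rank(M_{q-1}∘⋯∘M_p): M ≅ I[1,5], I[2,3], I[2,5], I[4,4], I[4,5].
μ_θ-semistable layers: μ^(1)=29; μ^(2)=22; μ^(3)=-67/3; μ^(4)=-27

((0, 0, 0, 0, 3); (0, 0, 0, 4, 0); (1, 1, 1, 0, 0); (0, 2, 2, 0, 0))


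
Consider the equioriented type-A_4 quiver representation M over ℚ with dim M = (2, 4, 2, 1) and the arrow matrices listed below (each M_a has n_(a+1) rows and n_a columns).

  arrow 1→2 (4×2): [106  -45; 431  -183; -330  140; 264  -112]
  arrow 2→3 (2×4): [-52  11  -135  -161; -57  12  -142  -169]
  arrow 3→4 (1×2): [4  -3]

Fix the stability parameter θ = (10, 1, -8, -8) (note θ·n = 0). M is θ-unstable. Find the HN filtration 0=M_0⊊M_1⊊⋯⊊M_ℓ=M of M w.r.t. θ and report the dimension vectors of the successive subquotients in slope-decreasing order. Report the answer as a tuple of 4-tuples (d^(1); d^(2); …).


Via rank(M_{q-1}∘⋯∘M_p): M ≅ I[1,3], I[1,4], I[2,2]^2.
μ_θ-semistable layers: μ^(1)=1; μ^(2)=-5/4

((1, 3, 1, 0); (1, 1, 1, 1))


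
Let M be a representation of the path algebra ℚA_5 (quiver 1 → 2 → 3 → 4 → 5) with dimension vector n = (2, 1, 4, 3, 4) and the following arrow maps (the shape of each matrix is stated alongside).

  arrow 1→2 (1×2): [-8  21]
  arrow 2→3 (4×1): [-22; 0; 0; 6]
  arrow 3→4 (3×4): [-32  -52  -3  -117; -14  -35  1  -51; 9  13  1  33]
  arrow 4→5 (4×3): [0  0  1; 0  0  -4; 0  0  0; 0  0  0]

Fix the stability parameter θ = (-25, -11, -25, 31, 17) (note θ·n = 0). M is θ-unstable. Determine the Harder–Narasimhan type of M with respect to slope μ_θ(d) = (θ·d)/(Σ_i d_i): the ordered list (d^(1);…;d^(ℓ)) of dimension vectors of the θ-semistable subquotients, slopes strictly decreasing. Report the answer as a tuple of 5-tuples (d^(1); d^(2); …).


Via rank(M_{q-1}∘⋯∘M_p): M ≅ I[1,1], I[1,4], I[3,3], I[3,4], I[3,5], I[5,5]^3.
μ_θ-semistable layers: μ^(1)=31; μ^(2)=24; μ^(3)=17; μ^(4)=-18; μ^(5)=-25

((0, 0, 0, 2, 0); (0, 0, 0, 1, 1); (0, 0, 0, 0, 3); (0, 1, 1, 0, 0); (2, 0, 3, 0, 0))


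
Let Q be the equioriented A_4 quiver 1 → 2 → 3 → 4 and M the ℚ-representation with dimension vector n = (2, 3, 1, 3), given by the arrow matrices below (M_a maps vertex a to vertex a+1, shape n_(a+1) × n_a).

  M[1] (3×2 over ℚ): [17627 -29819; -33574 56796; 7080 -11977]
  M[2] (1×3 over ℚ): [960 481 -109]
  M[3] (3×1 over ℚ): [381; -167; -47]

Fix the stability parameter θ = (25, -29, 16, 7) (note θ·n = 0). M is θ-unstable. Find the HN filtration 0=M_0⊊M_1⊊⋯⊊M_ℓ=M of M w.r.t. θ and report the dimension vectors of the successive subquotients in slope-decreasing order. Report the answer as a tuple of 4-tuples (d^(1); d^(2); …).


Barcode: M ≅ I[1,2], I[1,4], I[2,2], I[4,4]^2. HN layers by μ_θ (4 steps, strictly decreasing):
  μ^(1)=23/2; μ^(2)=7; μ^(3)=-2; μ^(4)=-29

((0, 0, 1, 1); (0, 0, 0, 2); (2, 2, 0, 0); (0, 1, 0, 0))


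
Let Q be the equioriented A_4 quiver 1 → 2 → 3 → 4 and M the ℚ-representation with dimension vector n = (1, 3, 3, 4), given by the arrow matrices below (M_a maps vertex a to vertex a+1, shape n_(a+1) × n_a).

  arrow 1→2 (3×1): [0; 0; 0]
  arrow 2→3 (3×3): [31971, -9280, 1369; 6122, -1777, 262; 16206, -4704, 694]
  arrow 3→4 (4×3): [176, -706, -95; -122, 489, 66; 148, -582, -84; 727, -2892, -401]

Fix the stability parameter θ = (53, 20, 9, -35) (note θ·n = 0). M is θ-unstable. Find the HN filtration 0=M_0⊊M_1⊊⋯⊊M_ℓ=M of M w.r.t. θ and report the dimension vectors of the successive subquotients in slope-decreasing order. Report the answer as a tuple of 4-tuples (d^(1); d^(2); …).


Barcode: M ≅ I[1,1], I[2,4]^3, I[4,4]. HN layers by μ_θ (3 steps, strictly decreasing):
  μ^(1)=53; μ^(2)=-2; μ^(3)=-35

((1, 0, 0, 0); (0, 3, 3, 3); (0, 0, 0, 1))


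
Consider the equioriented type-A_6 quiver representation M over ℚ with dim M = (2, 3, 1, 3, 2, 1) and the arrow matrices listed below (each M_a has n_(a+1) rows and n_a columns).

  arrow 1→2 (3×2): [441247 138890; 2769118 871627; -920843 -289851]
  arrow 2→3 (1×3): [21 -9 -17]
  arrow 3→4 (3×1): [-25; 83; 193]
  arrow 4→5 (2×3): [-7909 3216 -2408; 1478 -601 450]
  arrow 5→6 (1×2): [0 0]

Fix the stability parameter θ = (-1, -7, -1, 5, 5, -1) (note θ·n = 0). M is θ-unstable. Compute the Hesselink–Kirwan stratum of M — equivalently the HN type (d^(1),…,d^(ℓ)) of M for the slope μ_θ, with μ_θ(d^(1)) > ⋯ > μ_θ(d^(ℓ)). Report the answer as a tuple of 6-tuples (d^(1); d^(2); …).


Interval decomposition of M: I[1,2], I[1,5], I[2,2], I[4,4], I[4,5], I[6,6].
HN type (ℓ=4): μ^(1)=5; μ^(2)=-1; μ^(3)=-4; μ^(4)=-7

((0, 0, 0, 3, 2, 0); (0, 0, 1, 0, 0, 1); (2, 2, 0, 0, 0, 0); (0, 1, 0, 0, 0, 0))


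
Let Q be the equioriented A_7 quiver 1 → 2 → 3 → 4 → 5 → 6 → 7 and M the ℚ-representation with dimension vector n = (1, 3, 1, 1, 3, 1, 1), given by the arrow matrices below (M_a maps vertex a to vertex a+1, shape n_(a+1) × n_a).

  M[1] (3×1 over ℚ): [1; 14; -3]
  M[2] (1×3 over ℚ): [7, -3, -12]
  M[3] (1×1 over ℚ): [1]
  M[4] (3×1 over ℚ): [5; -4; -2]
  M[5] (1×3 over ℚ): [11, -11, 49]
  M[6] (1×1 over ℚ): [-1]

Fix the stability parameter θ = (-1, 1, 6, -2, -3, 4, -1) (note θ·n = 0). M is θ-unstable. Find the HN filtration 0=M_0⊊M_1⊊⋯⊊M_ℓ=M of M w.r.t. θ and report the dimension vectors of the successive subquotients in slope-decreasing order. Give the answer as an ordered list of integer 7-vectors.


Interval decomposition of M: I[1,7], I[2,2]^2, I[5,5]^2.
HN type (ℓ=5): μ^(1)=3/2; μ^(2)=1; μ^(3)=1/2; μ^(4)=-1; μ^(5)=-3

((0, 0, 0, 0, 0, 1, 1); (0, 2, 0, 0, 0, 0, 0); (0, 1, 1, 1, 1, 0, 0); (1, 0, 0, 0, 0, 0, 0); (0, 0, 0, 0, 2, 0, 0))


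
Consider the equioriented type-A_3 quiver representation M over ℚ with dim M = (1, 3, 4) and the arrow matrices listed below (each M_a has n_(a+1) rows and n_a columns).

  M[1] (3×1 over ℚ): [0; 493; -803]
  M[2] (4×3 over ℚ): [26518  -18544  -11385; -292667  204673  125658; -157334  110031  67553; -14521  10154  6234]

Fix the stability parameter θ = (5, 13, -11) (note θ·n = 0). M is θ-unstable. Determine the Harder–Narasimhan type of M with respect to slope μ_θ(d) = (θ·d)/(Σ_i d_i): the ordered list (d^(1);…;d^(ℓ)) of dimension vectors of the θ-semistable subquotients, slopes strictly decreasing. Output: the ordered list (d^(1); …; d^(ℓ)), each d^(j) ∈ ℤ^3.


Interval decomposition of M: I[1,3], I[2,3]^2, I[3,3].
HN type (ℓ=3): μ^(1)=7/3; μ^(2)=1; μ^(3)=-11

((1, 1, 1); (0, 2, 2); (0, 0, 1))


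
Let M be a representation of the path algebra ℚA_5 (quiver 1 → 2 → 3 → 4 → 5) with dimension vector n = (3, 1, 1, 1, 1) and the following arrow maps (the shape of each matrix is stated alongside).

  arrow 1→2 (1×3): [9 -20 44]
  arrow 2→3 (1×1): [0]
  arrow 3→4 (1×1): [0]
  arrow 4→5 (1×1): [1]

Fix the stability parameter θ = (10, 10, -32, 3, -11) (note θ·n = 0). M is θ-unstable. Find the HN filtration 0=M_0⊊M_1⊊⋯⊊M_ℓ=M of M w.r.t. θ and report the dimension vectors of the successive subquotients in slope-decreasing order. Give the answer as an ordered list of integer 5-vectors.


Interval decomposition of M: I[1,1]^2, I[1,2], I[3,3], I[4,5].
HN type (ℓ=3): μ^(1)=10; μ^(2)=-4; μ^(3)=-32

((3, 1, 0, 0, 0); (0, 0, 0, 1, 1); (0, 0, 1, 0, 0))


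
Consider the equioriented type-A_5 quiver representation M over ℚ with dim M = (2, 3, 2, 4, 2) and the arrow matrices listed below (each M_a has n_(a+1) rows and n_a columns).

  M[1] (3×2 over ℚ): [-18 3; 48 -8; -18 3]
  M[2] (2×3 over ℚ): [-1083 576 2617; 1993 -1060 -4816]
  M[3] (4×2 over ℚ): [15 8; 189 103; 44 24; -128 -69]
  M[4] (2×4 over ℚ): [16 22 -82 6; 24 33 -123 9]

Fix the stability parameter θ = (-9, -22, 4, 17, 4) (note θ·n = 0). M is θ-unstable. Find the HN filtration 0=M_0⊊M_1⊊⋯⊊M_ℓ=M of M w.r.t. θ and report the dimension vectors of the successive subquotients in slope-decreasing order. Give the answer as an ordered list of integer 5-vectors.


Interval decomposition of M: I[1,1], I[1,4], I[2,2], I[2,5], I[4,4]^2, I[5,5].
HN type (ℓ=6): μ^(1)=17; μ^(2)=21/2; μ^(3)=4; μ^(4)=-9; μ^(5)=-31/2; μ^(6)=-22

((0, 0, 0, 3, 0); (0, 0, 0, 1, 1); (0, 0, 2, 0, 1); (1, 0, 0, 0, 0); (1, 1, 0, 0, 0); (0, 2, 0, 0, 0))


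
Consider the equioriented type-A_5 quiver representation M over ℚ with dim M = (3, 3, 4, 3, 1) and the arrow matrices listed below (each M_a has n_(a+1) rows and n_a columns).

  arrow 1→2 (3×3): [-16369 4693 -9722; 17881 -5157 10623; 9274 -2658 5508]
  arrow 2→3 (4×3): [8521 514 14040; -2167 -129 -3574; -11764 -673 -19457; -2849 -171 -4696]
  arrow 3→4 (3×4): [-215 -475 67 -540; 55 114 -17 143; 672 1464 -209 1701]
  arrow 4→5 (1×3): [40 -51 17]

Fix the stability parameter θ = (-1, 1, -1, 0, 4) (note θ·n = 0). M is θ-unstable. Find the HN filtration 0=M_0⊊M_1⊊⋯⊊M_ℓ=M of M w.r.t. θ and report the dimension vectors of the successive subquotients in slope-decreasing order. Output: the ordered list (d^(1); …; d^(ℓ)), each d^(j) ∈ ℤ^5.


Interval decomposition of M: I[1,1], I[1,4], I[1,5], I[2,4], I[3,3].
HN type (ℓ=3): μ^(1)=4; μ^(2)=0; μ^(3)=-1

((0, 0, 0, 0, 1); (0, 3, 3, 3, 0); (3, 0, 1, 0, 0))


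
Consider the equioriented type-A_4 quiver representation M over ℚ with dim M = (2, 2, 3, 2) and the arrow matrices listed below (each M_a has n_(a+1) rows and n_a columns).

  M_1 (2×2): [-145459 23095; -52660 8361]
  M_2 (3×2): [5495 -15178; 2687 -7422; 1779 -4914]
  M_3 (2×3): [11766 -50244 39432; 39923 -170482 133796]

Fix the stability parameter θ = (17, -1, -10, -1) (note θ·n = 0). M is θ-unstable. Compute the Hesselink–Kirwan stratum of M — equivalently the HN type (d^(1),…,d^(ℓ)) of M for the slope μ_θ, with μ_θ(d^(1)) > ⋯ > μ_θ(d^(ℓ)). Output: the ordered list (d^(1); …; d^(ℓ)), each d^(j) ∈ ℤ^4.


Via rank(M_{q-1}∘⋯∘M_p): M ≅ I[1,3], I[1,4], I[3,3], I[4,4].
μ_θ-semistable layers: μ^(1)=2; μ^(2)=5/4; μ^(3)=-1; μ^(4)=-10

((1, 1, 1, 0); (1, 1, 1, 1); (0, 0, 0, 1); (0, 0, 1, 0))


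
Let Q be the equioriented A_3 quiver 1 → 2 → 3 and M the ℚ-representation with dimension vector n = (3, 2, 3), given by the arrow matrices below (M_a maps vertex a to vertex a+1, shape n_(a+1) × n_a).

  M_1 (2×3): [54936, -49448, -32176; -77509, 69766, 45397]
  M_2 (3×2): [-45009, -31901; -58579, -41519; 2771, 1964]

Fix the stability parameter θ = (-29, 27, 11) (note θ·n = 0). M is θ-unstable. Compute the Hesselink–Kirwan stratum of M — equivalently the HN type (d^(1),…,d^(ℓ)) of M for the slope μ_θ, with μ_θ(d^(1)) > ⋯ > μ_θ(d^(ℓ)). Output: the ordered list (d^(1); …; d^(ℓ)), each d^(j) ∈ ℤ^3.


Barcode: M ≅ I[1,1], I[1,3]^2, I[3,3]. HN layers by μ_θ (3 steps, strictly decreasing):
  μ^(1)=19; μ^(2)=11; μ^(3)=-29

((0, 2, 2); (0, 0, 1); (3, 0, 0))


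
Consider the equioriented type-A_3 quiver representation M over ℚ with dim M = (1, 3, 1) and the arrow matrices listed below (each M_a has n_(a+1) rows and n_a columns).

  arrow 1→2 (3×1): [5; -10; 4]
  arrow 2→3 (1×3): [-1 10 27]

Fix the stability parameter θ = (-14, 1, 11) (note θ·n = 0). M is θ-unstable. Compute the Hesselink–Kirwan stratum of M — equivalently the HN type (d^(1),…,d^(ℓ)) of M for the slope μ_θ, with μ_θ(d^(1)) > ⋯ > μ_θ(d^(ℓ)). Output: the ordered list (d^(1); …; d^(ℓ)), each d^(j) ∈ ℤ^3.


Barcode: M ≅ I[1,3], I[2,2]^2. HN layers by μ_θ (3 steps, strictly decreasing):
  μ^(1)=11; μ^(2)=1; μ^(3)=-14

((0, 0, 1); (0, 3, 0); (1, 0, 0))


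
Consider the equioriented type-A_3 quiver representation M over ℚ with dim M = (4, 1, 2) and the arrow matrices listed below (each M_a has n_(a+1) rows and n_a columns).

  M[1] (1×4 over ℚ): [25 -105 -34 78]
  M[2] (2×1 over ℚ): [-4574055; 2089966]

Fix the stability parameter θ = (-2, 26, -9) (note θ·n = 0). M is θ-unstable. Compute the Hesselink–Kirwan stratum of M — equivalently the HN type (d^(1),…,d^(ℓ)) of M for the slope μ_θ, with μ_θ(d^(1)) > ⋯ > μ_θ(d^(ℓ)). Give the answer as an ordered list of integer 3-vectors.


Interval decomposition of M: I[1,1]^3, I[1,3], I[3,3].
HN type (ℓ=3): μ^(1)=17/2; μ^(2)=-2; μ^(3)=-9

((0, 1, 1); (4, 0, 0); (0, 0, 1))


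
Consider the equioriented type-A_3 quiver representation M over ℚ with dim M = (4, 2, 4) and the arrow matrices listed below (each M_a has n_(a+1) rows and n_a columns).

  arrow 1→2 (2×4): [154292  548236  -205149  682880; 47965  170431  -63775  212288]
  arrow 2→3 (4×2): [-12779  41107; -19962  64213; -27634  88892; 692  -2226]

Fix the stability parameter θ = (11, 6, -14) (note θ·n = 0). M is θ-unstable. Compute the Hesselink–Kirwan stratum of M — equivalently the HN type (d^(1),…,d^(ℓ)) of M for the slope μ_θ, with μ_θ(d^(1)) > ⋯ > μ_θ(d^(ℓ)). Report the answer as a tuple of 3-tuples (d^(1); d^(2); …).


Barcode: M ≅ I[1,1]^2, I[1,3]^2, I[3,3]^2. HN layers by μ_θ (3 steps, strictly decreasing):
  μ^(1)=11; μ^(2)=1; μ^(3)=-14

((2, 0, 0); (2, 2, 2); (0, 0, 2))


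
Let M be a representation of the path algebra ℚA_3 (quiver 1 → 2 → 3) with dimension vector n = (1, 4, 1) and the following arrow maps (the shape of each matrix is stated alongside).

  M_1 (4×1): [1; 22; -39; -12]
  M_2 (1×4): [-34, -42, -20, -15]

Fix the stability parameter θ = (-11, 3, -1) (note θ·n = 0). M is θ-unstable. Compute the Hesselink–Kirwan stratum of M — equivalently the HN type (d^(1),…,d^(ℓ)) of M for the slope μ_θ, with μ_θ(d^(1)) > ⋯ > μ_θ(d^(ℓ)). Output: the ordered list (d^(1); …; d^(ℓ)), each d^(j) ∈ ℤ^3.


Barcode: M ≅ I[1,3], I[2,2]^3. HN layers by μ_θ (3 steps, strictly decreasing):
  μ^(1)=3; μ^(2)=1; μ^(3)=-11

((0, 3, 0); (0, 1, 1); (1, 0, 0))


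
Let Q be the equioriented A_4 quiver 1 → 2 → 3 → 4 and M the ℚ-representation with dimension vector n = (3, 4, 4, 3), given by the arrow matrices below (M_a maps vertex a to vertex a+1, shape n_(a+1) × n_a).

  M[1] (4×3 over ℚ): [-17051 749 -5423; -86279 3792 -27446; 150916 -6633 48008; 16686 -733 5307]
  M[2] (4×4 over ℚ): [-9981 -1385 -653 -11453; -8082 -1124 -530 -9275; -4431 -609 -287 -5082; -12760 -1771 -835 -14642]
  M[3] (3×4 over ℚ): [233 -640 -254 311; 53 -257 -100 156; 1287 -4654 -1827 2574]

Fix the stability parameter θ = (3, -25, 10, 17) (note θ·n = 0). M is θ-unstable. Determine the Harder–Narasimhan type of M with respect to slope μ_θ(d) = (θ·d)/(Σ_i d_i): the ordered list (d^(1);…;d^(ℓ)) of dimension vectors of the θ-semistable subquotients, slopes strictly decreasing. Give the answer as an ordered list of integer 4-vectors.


Barcode: M ≅ I[1,4]^3, I[2,2], I[3,3]. HN layers by μ_θ (4 steps, strictly decreasing):
  μ^(1)=17; μ^(2)=10; μ^(3)=-11; μ^(4)=-25

((0, 0, 0, 3); (0, 0, 4, 0); (3, 3, 0, 0); (0, 1, 0, 0))


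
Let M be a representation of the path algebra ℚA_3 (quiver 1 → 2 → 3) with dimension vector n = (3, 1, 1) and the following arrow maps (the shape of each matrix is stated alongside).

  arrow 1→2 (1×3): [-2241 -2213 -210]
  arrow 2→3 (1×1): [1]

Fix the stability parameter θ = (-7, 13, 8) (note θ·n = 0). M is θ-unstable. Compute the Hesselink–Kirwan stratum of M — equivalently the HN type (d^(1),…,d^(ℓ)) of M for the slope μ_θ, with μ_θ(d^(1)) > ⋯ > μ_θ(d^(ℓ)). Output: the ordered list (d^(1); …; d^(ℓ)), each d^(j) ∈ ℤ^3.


Barcode: M ≅ I[1,1]^2, I[1,3]. HN layers by μ_θ (2 steps, strictly decreasing):
  μ^(1)=21/2; μ^(2)=-7

((0, 1, 1); (3, 0, 0))


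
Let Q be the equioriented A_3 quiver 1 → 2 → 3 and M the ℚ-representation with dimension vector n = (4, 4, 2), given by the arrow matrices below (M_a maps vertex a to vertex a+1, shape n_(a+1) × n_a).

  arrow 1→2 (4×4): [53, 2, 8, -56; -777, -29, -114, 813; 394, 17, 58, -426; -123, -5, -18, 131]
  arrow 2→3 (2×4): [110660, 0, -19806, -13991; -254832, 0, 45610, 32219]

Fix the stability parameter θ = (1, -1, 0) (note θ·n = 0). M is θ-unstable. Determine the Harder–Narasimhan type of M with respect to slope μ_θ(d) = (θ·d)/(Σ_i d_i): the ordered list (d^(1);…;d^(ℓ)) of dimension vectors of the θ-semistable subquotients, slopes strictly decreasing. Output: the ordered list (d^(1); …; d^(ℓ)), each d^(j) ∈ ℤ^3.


Barcode: M ≅ I[1,1], I[1,2], I[1,3]^2, I[2,2]. HN layers by μ_θ (3 steps, strictly decreasing):
  μ^(1)=1; μ^(2)=0; μ^(3)=-1

((1, 0, 0); (3, 3, 2); (0, 1, 0))


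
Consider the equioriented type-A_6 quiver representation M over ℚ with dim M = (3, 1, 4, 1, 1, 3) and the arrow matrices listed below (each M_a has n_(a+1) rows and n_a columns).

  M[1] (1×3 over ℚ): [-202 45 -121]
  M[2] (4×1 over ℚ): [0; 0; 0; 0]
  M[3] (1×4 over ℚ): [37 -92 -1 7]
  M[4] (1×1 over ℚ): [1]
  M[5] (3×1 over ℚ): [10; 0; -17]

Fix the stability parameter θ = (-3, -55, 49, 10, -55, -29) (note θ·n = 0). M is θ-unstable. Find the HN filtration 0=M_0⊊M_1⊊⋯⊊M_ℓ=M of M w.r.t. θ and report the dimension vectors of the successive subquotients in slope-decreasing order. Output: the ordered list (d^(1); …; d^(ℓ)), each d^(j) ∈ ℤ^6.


Interval decomposition of M: I[1,1]^2, I[1,2], I[3,3]^3, I[3,6], I[6,6]^2.
HN type (ℓ=4): μ^(1)=49; μ^(2)=-3; μ^(3)=-25/4; μ^(4)=-29

((0, 0, 3, 0, 0, 0); (2, 0, 0, 0, 0, 0); (0, 0, 1, 1, 1, 1); (1, 1, 0, 0, 0, 2))


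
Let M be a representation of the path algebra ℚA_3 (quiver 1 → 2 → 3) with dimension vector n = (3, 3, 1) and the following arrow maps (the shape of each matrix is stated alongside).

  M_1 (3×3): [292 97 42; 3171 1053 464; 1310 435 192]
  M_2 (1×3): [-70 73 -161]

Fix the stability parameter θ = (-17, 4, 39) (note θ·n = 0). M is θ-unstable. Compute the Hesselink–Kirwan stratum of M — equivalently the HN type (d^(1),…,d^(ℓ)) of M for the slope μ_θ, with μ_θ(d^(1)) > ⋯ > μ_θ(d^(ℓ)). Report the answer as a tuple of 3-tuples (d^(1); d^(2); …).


Via rank(M_{q-1}∘⋯∘M_p): M ≅ I[1,2]^2, I[1,3].
μ_θ-semistable layers: μ^(1)=39; μ^(2)=4; μ^(3)=-17

((0, 0, 1); (0, 3, 0); (3, 0, 0))


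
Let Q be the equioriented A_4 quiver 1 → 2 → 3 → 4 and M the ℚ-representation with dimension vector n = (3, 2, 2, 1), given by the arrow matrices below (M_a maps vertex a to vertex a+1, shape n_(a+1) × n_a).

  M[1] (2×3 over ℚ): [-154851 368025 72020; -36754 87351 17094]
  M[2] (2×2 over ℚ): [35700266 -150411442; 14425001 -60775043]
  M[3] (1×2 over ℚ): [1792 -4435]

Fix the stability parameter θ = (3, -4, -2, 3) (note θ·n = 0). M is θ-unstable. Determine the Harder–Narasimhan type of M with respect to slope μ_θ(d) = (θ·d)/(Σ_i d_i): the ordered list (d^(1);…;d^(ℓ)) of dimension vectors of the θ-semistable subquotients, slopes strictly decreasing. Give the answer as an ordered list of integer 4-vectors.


Interval decomposition of M: I[1,1], I[1,3], I[1,4].
HN type (ℓ=2): μ^(1)=3; μ^(2)=-1

((1, 0, 0, 1); (2, 2, 2, 0))


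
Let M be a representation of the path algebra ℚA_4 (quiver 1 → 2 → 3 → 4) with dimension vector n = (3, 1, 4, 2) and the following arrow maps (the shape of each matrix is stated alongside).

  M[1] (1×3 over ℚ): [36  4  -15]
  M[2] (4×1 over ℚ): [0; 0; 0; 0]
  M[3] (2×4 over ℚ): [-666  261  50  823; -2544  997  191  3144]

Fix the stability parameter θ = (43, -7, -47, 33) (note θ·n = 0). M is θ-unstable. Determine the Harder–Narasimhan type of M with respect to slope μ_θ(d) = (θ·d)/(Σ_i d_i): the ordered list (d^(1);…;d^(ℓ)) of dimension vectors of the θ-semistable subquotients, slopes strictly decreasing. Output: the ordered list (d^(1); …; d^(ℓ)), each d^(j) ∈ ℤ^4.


Via rank(M_{q-1}∘⋯∘M_p): M ≅ I[1,1]^2, I[1,2], I[3,3]^2, I[3,4]^2.
μ_θ-semistable layers: μ^(1)=43; μ^(2)=33; μ^(3)=18; μ^(4)=-47

((2, 0, 0, 0); (0, 0, 0, 2); (1, 1, 0, 0); (0, 0, 4, 0))


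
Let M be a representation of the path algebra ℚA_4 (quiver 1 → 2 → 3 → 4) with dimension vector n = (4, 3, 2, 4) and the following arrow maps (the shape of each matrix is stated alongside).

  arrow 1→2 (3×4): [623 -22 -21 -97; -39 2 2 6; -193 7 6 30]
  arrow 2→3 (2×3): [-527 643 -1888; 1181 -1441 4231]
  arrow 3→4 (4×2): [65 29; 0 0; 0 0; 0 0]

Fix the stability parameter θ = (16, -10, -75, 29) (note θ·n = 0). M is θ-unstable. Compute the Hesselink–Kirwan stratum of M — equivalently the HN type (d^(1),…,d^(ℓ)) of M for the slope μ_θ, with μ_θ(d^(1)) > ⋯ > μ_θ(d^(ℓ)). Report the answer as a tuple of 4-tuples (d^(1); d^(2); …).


Barcode: M ≅ I[1,1], I[1,2], I[1,3], I[1,4], I[4,4]^3. HN layers by μ_θ (4 steps, strictly decreasing):
  μ^(1)=29; μ^(2)=16; μ^(3)=3; μ^(4)=-23

((0, 0, 0, 4); (1, 0, 0, 0); (1, 1, 0, 0); (2, 2, 2, 0))


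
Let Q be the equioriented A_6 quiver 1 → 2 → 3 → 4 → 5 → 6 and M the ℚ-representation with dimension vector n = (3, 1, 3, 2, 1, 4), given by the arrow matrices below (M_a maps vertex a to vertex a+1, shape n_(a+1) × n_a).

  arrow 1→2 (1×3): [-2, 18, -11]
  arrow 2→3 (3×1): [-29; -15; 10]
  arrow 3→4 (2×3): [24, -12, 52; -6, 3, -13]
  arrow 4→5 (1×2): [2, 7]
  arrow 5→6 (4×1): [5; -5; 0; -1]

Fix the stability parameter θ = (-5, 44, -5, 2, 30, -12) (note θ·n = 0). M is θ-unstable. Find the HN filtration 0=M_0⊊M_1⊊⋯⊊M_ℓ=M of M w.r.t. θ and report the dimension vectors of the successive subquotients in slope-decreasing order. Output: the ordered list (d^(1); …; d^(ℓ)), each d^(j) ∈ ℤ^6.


Barcode: M ≅ I[1,1]^2, I[1,6], I[3,3]^2, I[4,4], I[6,6]^3. HN layers by μ_θ (4 steps, strictly decreasing):
  μ^(1)=59/5; μ^(2)=2; μ^(3)=-5; μ^(4)=-12

((0, 1, 1, 1, 1, 1); (0, 0, 0, 1, 0, 0); (3, 0, 2, 0, 0, 0); (0, 0, 0, 0, 0, 3))


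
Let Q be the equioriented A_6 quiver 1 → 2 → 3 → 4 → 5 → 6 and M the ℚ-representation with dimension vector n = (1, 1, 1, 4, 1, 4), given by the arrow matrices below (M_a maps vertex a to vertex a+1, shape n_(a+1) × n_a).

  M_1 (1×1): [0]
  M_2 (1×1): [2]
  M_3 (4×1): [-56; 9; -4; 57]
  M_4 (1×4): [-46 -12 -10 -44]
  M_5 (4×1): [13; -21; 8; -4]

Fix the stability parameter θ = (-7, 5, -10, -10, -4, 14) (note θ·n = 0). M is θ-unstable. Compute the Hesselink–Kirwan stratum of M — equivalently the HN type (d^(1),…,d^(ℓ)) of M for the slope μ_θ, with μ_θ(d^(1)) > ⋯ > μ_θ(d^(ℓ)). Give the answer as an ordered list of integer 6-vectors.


Interval decomposition of M: I[1,1], I[2,4], I[4,4]^2, I[4,6], I[6,6]^3.
HN type (ℓ=5): μ^(1)=14; μ^(2)=-4; μ^(3)=-5; μ^(4)=-7; μ^(5)=-10

((0, 0, 0, 0, 0, 4); (0, 0, 0, 0, 1, 0); (0, 1, 1, 1, 0, 0); (1, 0, 0, 0, 0, 0); (0, 0, 0, 3, 0, 0))


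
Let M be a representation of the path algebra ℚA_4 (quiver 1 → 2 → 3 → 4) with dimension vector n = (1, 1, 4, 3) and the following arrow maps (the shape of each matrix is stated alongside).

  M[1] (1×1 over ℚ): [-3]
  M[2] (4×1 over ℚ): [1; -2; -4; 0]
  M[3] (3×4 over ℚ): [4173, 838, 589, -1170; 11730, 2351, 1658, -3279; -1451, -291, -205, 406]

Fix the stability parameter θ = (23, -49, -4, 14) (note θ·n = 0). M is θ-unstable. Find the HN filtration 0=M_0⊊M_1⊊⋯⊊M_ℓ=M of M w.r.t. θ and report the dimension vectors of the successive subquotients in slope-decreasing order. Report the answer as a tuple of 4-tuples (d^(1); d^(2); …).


Barcode: M ≅ I[1,4], I[3,3], I[3,4]^2. HN layers by μ_θ (3 steps, strictly decreasing):
  μ^(1)=14; μ^(2)=-4; μ^(3)=-13

((0, 0, 0, 3); (0, 0, 4, 0); (1, 1, 0, 0))


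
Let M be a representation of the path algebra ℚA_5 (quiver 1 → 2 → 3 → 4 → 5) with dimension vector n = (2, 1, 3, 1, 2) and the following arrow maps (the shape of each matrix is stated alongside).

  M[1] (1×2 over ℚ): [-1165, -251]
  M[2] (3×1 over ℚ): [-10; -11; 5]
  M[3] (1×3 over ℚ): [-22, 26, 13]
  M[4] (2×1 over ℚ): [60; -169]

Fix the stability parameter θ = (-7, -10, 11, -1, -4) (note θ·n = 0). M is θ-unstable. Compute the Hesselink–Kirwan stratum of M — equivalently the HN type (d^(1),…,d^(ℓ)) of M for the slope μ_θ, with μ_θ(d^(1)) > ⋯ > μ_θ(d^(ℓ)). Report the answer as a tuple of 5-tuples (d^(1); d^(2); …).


Barcode: M ≅ I[1,1], I[1,5], I[3,3]^2, I[5,5]. HN layers by μ_θ (5 steps, strictly decreasing):
  μ^(1)=11; μ^(2)=2; μ^(3)=-4; μ^(4)=-7; μ^(5)=-17/2

((0, 0, 2, 0, 0); (0, 0, 1, 1, 1); (0, 0, 0, 0, 1); (1, 0, 0, 0, 0); (1, 1, 0, 0, 0))


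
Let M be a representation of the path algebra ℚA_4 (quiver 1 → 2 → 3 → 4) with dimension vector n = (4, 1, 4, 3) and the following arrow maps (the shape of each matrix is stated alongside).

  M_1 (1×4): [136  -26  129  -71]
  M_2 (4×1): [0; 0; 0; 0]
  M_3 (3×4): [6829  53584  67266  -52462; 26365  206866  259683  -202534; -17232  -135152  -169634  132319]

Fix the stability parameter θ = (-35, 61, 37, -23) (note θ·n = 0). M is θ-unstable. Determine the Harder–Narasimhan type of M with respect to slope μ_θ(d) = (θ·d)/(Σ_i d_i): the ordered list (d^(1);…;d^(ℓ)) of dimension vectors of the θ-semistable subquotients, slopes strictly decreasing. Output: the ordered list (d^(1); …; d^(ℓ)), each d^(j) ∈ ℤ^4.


Interval decomposition of M: I[1,1]^3, I[1,2], I[3,3], I[3,4]^3.
HN type (ℓ=4): μ^(1)=61; μ^(2)=37; μ^(3)=7; μ^(4)=-35

((0, 1, 0, 0); (0, 0, 1, 0); (0, 0, 3, 3); (4, 0, 0, 0))


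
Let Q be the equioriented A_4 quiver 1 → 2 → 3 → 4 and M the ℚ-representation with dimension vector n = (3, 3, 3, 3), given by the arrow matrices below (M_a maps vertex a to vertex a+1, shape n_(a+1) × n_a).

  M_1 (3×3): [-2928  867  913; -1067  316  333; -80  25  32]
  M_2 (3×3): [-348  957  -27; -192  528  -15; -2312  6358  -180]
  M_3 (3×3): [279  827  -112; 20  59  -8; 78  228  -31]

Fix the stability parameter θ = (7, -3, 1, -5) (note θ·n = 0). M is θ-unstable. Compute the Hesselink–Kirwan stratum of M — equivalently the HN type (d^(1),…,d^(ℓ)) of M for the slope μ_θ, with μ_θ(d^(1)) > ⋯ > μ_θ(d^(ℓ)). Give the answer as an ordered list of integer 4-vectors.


Interval decomposition of M: I[1,2], I[1,4]^2, I[3,4].
HN type (ℓ=3): μ^(1)=2; μ^(2)=0; μ^(3)=-2

((1, 1, 0, 0); (2, 2, 2, 2); (0, 0, 1, 1))


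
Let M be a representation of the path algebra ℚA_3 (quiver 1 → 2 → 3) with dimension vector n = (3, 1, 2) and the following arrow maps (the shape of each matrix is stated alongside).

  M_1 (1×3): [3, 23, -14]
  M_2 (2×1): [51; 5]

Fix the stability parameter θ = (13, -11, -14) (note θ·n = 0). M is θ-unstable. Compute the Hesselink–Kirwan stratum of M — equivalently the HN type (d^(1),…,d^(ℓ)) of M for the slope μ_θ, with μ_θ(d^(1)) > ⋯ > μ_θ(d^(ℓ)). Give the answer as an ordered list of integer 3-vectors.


Via rank(M_{q-1}∘⋯∘M_p): M ≅ I[1,1]^2, I[1,3], I[3,3].
μ_θ-semistable layers: μ^(1)=13; μ^(2)=-4; μ^(3)=-14

((2, 0, 0); (1, 1, 1); (0, 0, 1))


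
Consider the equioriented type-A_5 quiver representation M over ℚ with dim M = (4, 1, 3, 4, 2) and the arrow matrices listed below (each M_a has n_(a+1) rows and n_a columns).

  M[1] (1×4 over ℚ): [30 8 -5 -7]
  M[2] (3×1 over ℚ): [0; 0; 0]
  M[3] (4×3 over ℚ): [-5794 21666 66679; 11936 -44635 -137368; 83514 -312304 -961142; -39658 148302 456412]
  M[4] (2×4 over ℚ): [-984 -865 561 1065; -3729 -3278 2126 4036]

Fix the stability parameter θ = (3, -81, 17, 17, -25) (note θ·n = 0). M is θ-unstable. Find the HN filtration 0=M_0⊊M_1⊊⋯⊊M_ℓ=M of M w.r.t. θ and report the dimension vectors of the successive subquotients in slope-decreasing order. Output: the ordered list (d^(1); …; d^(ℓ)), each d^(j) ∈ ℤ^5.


Via rank(M_{q-1}∘⋯∘M_p): M ≅ I[1,1]^3, I[1,2], I[3,4], I[3,5]^2, I[4,4].
μ_θ-semistable layers: μ^(1)=17; μ^(2)=3; μ^(3)=-39

((0, 0, 1, 2, 0); (3, 0, 2, 2, 2); (1, 1, 0, 0, 0))


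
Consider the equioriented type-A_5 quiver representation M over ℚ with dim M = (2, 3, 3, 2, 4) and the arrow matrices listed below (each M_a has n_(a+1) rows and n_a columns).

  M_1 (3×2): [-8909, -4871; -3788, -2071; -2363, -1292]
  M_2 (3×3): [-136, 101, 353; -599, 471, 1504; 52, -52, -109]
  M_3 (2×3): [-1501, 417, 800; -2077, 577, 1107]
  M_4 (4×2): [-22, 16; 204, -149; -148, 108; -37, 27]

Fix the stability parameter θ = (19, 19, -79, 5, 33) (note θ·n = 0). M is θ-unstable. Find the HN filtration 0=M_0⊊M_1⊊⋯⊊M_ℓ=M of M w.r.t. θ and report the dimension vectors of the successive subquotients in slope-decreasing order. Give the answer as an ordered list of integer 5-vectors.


Interval decomposition of M: I[1,5]^2, I[2,3], I[5,5]^2.
HN type (ℓ=4): μ^(1)=33; μ^(2)=5; μ^(3)=-41/3; μ^(4)=-30

((0, 0, 0, 0, 4); (0, 0, 0, 2, 0); (2, 2, 2, 0, 0); (0, 1, 1, 0, 0))


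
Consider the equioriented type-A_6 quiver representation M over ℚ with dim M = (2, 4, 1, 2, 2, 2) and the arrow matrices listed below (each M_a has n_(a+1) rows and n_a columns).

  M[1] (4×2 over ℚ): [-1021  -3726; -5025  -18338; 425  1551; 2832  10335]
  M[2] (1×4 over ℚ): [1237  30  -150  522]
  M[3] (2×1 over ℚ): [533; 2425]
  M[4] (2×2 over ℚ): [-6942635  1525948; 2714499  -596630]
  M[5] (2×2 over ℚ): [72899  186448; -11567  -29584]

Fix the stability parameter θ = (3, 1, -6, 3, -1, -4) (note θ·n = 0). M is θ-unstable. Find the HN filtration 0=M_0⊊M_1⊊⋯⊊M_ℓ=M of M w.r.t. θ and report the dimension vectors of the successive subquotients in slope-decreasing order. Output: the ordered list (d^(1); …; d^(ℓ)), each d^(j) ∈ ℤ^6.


Interval decomposition of M: I[1,2], I[1,6], I[2,2]^2, I[4,5], I[6,6].
HN type (ℓ=4): μ^(1)=2; μ^(2)=1; μ^(3)=-2/3; μ^(4)=-4

((1, 1, 0, 0, 0, 0); (0, 2, 0, 1, 1, 0); (1, 1, 1, 1, 1, 1); (0, 0, 0, 0, 0, 1))


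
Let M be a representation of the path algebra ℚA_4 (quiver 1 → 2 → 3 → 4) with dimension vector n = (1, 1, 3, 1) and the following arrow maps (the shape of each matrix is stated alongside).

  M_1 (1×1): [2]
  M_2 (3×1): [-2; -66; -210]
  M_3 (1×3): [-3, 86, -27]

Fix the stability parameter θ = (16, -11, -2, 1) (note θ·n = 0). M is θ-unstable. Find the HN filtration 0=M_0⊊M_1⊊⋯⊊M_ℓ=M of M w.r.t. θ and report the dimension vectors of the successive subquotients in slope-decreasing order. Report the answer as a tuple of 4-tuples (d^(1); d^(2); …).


Interval decomposition of M: I[1,3], I[3,3], I[3,4].
HN type (ℓ=2): μ^(1)=1; μ^(2)=-2

((1, 1, 1, 1); (0, 0, 2, 0))


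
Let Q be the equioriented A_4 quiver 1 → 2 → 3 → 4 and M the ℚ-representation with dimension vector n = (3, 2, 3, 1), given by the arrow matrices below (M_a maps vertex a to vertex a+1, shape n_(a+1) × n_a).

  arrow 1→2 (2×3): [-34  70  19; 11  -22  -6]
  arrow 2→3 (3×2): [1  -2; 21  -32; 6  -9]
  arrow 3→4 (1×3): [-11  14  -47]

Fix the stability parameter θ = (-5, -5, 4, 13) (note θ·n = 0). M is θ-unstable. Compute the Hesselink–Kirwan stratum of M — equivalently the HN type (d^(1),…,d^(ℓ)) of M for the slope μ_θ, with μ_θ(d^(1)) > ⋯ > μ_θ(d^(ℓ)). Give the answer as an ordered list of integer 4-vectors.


Interval decomposition of M: I[1,1], I[1,3], I[1,4], I[3,3].
HN type (ℓ=3): μ^(1)=13; μ^(2)=4; μ^(3)=-5

((0, 0, 0, 1); (0, 0, 3, 0); (3, 2, 0, 0))


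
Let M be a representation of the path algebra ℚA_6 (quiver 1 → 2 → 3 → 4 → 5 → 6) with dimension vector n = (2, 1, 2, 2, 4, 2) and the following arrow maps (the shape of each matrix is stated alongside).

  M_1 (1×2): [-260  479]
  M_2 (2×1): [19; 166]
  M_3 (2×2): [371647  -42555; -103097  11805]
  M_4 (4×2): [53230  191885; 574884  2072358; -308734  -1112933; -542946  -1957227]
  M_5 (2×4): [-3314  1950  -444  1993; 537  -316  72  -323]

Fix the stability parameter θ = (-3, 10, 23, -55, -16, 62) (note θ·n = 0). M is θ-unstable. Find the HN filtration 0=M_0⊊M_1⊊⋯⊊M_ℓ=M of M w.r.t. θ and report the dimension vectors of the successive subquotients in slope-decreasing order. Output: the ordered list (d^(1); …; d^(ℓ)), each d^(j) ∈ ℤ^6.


Via rank(M_{q-1}∘⋯∘M_p): M ≅ I[1,1], I[1,6], I[3,3], I[4,4], I[5,5]^2, I[5,6].
μ_θ-semistable layers: μ^(1)=62; μ^(2)=23; μ^(3)=-3; μ^(4)=-41/5; μ^(5)=-16; μ^(6)=-55

((0, 0, 0, 0, 0, 2); (0, 0, 1, 0, 0, 0); (1, 0, 0, 0, 0, 0); (1, 1, 1, 1, 1, 0); (0, 0, 0, 0, 3, 0); (0, 0, 0, 1, 0, 0))


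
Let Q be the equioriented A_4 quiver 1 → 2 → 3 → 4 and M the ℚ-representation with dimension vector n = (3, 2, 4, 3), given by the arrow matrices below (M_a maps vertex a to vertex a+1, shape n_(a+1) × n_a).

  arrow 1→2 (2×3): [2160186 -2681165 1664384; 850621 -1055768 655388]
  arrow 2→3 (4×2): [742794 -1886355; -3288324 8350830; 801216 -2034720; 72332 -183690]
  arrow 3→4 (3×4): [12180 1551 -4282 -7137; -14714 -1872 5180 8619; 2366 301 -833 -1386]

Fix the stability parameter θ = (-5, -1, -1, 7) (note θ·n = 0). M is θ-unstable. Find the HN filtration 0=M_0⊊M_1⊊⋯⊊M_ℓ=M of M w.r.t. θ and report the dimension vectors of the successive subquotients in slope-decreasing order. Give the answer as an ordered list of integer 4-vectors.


Interval decomposition of M: I[1,1], I[1,2], I[1,3], I[3,4]^3.
HN type (ℓ=3): μ^(1)=7; μ^(2)=-1; μ^(3)=-5

((0, 0, 0, 3); (0, 2, 4, 0); (3, 0, 0, 0))


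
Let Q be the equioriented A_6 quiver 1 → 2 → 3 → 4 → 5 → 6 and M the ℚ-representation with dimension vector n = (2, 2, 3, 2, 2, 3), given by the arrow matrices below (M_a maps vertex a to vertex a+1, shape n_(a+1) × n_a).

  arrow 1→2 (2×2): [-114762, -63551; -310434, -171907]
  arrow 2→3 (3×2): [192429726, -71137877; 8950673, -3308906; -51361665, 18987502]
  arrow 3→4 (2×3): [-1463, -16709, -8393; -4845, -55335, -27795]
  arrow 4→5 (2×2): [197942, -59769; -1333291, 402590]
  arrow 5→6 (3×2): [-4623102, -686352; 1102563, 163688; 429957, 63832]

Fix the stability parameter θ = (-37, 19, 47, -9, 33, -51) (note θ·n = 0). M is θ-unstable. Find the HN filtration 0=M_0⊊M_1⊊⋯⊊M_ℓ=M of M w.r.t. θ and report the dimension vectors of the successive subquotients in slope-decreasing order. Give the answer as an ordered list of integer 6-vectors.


Barcode: M ≅ I[1,1], I[1,6], I[2,3], I[3,3], I[4,5], I[6,6]^2. HN layers by μ_θ (7 steps, strictly decreasing):
  μ^(1)=47; μ^(2)=33; μ^(3)=19; μ^(4)=39/5; μ^(5)=-9; μ^(6)=-37; μ^(7)=-51

((0, 0, 2, 0, 0, 0); (0, 0, 0, 0, 1, 0); (0, 1, 0, 0, 0, 0); (0, 1, 1, 1, 1, 1); (0, 0, 0, 1, 0, 0); (2, 0, 0, 0, 0, 0); (0, 0, 0, 0, 0, 2))


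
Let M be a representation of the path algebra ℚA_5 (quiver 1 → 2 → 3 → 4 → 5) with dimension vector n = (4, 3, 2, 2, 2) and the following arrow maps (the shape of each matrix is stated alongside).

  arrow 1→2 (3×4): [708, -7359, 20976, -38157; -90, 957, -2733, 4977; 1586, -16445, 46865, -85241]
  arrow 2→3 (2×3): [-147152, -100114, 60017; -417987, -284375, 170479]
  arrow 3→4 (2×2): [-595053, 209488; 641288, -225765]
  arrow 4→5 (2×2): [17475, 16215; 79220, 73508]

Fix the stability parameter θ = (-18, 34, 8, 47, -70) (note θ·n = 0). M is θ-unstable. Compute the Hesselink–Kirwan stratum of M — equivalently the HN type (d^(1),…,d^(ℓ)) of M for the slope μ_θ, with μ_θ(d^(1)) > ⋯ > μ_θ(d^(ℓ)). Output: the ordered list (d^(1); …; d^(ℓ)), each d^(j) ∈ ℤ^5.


Barcode: M ≅ I[1,1]^2, I[1,4], I[1,5], I[2,2], I[5,5]. HN layers by μ_θ (6 steps, strictly decreasing):
  μ^(1)=47; μ^(2)=34; μ^(3)=21; μ^(4)=19/4; μ^(5)=-18; μ^(6)=-70

((0, 0, 0, 1, 0); (0, 1, 0, 0, 0); (0, 1, 1, 0, 0); (0, 1, 1, 1, 1); (4, 0, 0, 0, 0); (0, 0, 0, 0, 1))
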